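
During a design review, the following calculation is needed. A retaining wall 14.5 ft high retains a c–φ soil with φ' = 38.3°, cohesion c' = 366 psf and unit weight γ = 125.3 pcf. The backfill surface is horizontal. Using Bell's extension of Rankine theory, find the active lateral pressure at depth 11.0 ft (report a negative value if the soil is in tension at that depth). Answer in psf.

K_a = (1 − sin φ)/(1 + sin φ) = 0.2347.
σ_a = K_a γ z − 2c√K_a = 0.2347×125.3×11.0 − 2×366×0.4845 = -31.11 psf.

-31.1 psf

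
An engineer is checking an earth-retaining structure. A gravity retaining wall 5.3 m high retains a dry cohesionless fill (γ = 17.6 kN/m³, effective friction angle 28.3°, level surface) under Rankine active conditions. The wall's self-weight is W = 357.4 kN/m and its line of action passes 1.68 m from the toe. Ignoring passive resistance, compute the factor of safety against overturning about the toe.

K_a = tan²(45° − 28.3°/2) = 0.3568.
P_a = ½K_aγH² = 0.5×0.3568×17.6×5.3² = 88.19 kN/m, acting at H/3 = 1.767 m above the base.
Overturning moment M_o = P_a × H/3 = 88.19 × 1.767 = 155.8.
Resisting moment M_r = W × 1.68 = 357.4 × 1.68 = 600.4.
FS_overturning = M_r/M_o = 600.4/155.8 = 3.854.

3.85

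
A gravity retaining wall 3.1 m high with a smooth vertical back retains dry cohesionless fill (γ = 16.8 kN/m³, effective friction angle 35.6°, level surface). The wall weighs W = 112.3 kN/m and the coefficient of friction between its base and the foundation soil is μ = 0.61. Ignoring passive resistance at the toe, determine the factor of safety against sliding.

3.21

K_a = tan²(45° − 35.6°/2) = 0.2641.
P_a = ½K_aγH² = 0.5×0.2641×16.8×3.1² = 21.32 kN/m, acting at H/3 = 1.033 m above the base.
FS_sliding = μW / P_a = 0.61×112.3 / 21.32 = 3.213.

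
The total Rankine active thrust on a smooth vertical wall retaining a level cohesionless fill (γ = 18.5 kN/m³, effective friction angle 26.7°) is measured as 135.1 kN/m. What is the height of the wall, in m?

K_a = 0.3800. P_a = ½ K_a γ H² ⇒ H = √(2P_a/(K_a γ)).
H = √(2×135.1/(0.3800×18.5)) = 6.200 m.

6.20 m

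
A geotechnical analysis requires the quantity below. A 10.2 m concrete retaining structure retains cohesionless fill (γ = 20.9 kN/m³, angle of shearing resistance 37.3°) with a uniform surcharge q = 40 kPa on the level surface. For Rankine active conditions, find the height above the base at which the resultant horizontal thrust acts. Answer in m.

K_a = 0.2453.
Triangular part P₁ = ½K_aγH² = 266.7 at H/3 = 3.400 m; rectangular part P₂ = K_a q H = 100.1 at H/2 = 5.100 m.
ȳ = (P₁·3.400 + P₂·5.100)/(P₁+P₂) = 3.864 m.

3.86 m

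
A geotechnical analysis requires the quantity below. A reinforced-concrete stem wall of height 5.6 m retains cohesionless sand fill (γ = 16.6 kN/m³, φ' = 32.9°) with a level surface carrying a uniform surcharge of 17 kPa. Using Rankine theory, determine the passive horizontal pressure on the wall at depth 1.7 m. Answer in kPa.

K_p = (1 + sin φ)/(1 − sin φ) = 3.378.
σ_v = γz + q = 16.6 × 1.7 + 17 = 45.22 kPa.
σ_h = K_p σ_v = 3.378 × 45.22 = 152.8 kPa.

153 kPa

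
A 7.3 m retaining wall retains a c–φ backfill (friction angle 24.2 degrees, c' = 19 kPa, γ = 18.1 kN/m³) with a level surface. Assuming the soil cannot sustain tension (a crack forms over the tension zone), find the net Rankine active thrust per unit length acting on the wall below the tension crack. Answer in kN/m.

62.3 kN/m

K_a = 0.4185; √K_a = 0.6469.
Tension-crack depth z_c = 2c/(γ√K_a) = 2×19/(18.1×0.6469) = 3.245 m.
σ_a at base = K_a γ H − 2c√K_a = 0.4185×18.1×7.3 − 2×19×0.6469 = 30.72 kPa.
P_a = ½ × 30.72 × (H − z_c) = 0.5×30.72×4.055 = 62.27 kN/m.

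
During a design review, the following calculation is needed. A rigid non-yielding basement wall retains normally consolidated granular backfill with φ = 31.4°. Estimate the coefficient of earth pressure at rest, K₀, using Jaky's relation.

0.479

K₀ = 1 − sin φ' = 1 − sin 31.4° = 0.4790.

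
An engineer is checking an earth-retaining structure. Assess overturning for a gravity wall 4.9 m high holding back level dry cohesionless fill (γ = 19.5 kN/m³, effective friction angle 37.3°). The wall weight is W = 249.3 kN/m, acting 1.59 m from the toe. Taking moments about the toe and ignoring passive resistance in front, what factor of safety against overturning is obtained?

K_a = tan²(45° − 37.3°/2) = 0.2453.
P_a = ½K_aγH² = 0.5×0.2453×19.5×4.9² = 57.43 kN/m, acting at H/3 = 1.633 m above the base.
Overturning moment M_o = P_a × H/3 = 57.43 × 1.633 = 93.81.
Resisting moment M_r = W × 1.59 = 249.3 × 1.59 = 396.4.
FS_overturning = M_r/M_o = 396.4/93.81 = 4.226.

4.23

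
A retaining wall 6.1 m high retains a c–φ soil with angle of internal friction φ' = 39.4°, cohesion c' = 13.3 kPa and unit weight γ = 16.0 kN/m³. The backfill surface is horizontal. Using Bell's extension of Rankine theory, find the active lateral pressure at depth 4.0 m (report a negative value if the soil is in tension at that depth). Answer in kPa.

K_a = (1 − sin φ)/(1 + sin φ) = 0.2234.
σ_a = K_a γ z − 2c√K_a = 0.2234×16.0×4.0 − 2×13.3×0.4727 = 1.727 kPa.

1.73 kPa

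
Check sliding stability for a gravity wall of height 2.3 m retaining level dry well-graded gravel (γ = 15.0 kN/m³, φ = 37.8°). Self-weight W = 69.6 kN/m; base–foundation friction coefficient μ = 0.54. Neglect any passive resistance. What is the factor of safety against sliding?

3.95

K_a = tan²(45° − 37.8°/2) = 0.2400.
P_a = ½K_aγH² = 0.5×0.2400×15.0×2.3² = 9.522 kN/m, acting at H/3 = 0.7667 m above the base.
FS_sliding = μW / P_a = 0.54×69.6 / 9.522 = 3.947.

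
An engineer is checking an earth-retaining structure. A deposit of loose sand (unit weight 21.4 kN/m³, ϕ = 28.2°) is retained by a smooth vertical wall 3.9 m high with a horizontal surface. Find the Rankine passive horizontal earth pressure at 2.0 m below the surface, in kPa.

119 kPa

K_p = (1 + sin φ)/(1 − sin φ) = 2.792.
σ_h = K_p γ z = 2.792 × 21.4 × 2.0 = 119.5 kPa.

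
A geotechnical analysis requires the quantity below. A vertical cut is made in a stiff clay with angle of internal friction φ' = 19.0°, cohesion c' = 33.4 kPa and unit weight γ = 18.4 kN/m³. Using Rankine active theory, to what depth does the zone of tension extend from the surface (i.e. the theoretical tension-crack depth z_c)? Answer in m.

5.09 m

K_a = tan²(45° − 19.0°/2) = 0.5088; √K_a = 0.7133.
The active pressure is zero where K_a γ z = 2c√K_a, so z_c = 2c/(γ√K_a) = 2×33.4/(18.4×0.7133) = 5.090 m.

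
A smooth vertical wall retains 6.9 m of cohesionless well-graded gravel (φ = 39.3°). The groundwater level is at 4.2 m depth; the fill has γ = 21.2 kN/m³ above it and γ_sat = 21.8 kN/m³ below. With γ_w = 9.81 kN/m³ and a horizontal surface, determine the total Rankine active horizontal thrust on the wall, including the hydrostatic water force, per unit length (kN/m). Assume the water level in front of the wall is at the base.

K_a = tan²(45° − φ/2) = 0.2245.
γ' = 21.8 − 9.81 = 11.99 kN/m³. Depth below WT = 2.7 m.
σ'_h at WT = K_a γ d_w = 19.99 kPa; at base = 19.99 + K_a γ' × 2.7 = 27.25 kPa.
P₁ (0–4.2 m) = ½×19.99×4.2 = 41.97. P₂ (4.2–6.9 m) = ½(19.99+27.25)×2.7 = 63.77.
P_w = ½ γ_w h₂² = 0.5×9.81×2.7² = 35.76. Total = 41.97+63.77+35.76 = 141.5 kN/m.

141 kN/m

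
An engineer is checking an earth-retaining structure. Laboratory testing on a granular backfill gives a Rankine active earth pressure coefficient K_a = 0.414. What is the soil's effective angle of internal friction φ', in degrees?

K_a = tan²(45° − φ/2) ⇒ 45° − φ/2 = arctan(√0.414) = 32.76°.
φ = 2(45° − 32.76°) = 24.48°.

24.5°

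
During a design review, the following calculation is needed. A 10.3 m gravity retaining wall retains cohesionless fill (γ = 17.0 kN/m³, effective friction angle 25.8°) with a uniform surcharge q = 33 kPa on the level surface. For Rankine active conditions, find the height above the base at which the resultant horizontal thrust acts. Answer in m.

K_a = 0.3935.
Triangular part P₁ = ½K_aγH² = 354.8 at H/3 = 3.433 m; rectangular part P₂ = K_a q H = 133.8 at H/2 = 5.150 m.
ȳ = (P₁·3.433 + P₂·5.150)/(P₁+P₂) = 3.903 m.

3.90 m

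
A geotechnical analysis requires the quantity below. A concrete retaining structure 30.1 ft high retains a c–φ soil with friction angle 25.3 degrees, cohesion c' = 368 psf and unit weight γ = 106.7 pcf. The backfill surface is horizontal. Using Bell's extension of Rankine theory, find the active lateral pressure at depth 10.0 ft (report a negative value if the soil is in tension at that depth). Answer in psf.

K_a = (1 − sin φ)/(1 + sin φ) = 0.4012.
σ_a = K_a γ z − 2c√K_a = 0.4012×106.7×10.0 − 2×368×0.6334 = -38.11 psf.

-38.1 psf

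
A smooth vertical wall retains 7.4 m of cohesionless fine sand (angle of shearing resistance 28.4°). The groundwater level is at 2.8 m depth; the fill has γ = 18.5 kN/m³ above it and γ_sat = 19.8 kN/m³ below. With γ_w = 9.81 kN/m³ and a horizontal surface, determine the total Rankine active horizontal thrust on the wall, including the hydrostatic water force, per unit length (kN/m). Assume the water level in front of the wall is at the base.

K_a = tan²(45° − φ/2) = 0.3554.
γ' = 19.8 − 9.81 = 9.990 kN/m³. Depth below WT = 4.6 m.
σ'_h at WT = K_a γ d_w = 18.41 kPa; at base = 18.41 + K_a γ' × 4.6 = 34.74 kPa.
P₁ (0–2.8 m) = ½×18.41×2.8 = 25.77. P₂ (2.8–7.4 m) = ½(18.41+34.74)×4.6 = 122.2.
P_w = ½ γ_w h₂² = 0.5×9.81×4.6² = 103.8. Total = 25.77+122.2+103.8 = 251.8 kN/m.

252 kN/m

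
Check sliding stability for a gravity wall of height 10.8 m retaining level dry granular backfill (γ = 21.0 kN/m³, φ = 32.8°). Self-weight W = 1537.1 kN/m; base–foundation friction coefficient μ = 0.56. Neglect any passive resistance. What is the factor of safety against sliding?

K_a = tan²(45° − 32.8°/2) = 0.2973.
P_a = ½K_aγH² = 0.5×0.2973×21.0×10.8² = 364.1 kN/m, acting at H/3 = 3.600 m above the base.
FS_sliding = μW / P_a = 0.56×1537.1 / 364.1 = 2.364.

2.36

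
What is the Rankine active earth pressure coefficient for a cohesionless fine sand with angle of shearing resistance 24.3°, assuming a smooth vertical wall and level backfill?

0.417

K_a = (1 − sin φ)/(1 + sin φ) = (1 − sin 24.3°)/(1 + sin 24.3°) = 0.4169.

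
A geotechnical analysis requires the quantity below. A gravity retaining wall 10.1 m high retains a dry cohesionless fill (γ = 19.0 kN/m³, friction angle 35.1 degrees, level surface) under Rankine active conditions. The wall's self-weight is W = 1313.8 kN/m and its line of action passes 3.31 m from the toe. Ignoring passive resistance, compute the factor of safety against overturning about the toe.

4.94

K_a = tan²(45° − 35.1°/2) = 0.2698.
P_a = ½K_aγH² = 0.5×0.2698×19.0×10.1² = 261.5 kN/m, acting at H/3 = 3.367 m above the base.
Overturning moment M_o = P_a × H/3 = 261.5 × 3.367 = 880.4.
Resisting moment M_r = W × 3.31 = 1313.8 × 3.31 = 4349.
FS_overturning = M_r/M_o = 4349/880.4 = 4.940.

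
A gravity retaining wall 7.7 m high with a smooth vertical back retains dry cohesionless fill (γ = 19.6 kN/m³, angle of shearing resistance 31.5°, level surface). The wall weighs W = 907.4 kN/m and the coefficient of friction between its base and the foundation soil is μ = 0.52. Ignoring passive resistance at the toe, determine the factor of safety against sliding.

K_a = tan²(45° − 31.5°/2) = 0.3136.
P_a = ½K_aγH² = 0.5×0.3136×19.6×7.7² = 182.2 kN/m, acting at H/3 = 2.567 m above the base.
FS_sliding = μW / P_a = 0.52×907.4 / 182.2 = 2.589.

2.59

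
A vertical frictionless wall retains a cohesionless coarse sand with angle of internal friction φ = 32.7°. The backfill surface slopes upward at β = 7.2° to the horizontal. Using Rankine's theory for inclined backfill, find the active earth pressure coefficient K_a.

0.305

K_a = cos β · (cos β − √(cos²β − cos²φ)) / (cos β + √(cos²β − cos²φ)).
cos β = 0.9921, cos φ = 0.8415, √(cos²β − cos²φ) = 0.5255.
K_a = 0.9921 × (0.9921 − 0.5255)/(0.9921 + 0.5255) = 0.3050.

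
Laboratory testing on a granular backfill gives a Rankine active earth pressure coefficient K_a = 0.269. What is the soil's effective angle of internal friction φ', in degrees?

35.2°

K_a = tan²(45° − φ/2) ⇒ 45° − φ/2 = arctan(√0.269) = 27.41°.
φ = 2(45° − 27.41°) = 35.17°.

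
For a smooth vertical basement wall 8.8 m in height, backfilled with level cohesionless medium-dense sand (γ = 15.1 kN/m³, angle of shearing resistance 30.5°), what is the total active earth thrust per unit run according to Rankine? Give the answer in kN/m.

191 kN/m

K_a = tan²(45° − φ/2) = 0.3267.
P_a = ½ K_a γ H² = 0.5 × 0.3267 × 15.1 × 8.8² = 191.0 kN/m.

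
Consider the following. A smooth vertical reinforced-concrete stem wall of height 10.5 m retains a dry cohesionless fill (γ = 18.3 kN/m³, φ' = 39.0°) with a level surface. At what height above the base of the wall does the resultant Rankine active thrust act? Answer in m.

K_a = 0.2275.
The pressure distribution is triangular, so the resultant acts at H/3 above the base = 10.5/3 = 3.500 m.

3.50 m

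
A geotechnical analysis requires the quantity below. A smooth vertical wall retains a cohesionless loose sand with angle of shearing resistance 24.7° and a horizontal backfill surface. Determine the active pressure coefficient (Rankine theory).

K_a = (1 − sin φ)/(1 + sin φ) = (1 − sin 24.7°)/(1 + sin 24.7°) = 0.4106.

0.411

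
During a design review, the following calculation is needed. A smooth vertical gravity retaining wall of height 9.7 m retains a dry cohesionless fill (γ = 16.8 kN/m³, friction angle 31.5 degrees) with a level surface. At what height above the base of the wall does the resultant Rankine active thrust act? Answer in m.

3.23 m

K_a = 0.3136.
The pressure distribution is triangular, so the resultant acts at H/3 above the base = 9.7/3 = 3.233 m.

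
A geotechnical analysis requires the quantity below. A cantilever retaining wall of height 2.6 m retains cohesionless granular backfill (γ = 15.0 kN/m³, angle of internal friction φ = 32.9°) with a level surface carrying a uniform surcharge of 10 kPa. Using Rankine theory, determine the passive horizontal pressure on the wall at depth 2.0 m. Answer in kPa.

K_p = (1 + sin φ)/(1 − sin φ) = 3.378.
σ_v = γz + q = 15.0 × 2.0 + 10 = 40.00 kPa.
σ_h = K_p σ_v = 3.378 × 40.00 = 135.1 kPa.

135 kPa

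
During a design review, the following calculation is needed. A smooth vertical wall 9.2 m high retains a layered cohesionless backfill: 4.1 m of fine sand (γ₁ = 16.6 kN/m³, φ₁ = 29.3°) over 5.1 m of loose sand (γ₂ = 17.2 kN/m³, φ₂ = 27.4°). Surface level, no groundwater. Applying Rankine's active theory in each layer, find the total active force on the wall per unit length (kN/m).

K_a1 = tan²(45°−29.3°/2) = 0.3428; K_a2 = tan²(45°−27.4°/2) = 0.3697.
Layer 1: σ at base = K_a1 γ₁ h₁ = 23.33 kPa; P₁ = ½×23.33×4.1 = 47.83.
Layer 2: σ_v at top = γ₁h₁ = 68.06; σ_h top = K_a2×68.06 = 25.16; σ_h base = K_a2×(68.06+17.2×5.1) = 57.59.
P₂ = ½(25.16+57.59)×5.1 = 211.0. Total P_a = 47.83+211.0 = 258.8 kN/m.

259 kN/m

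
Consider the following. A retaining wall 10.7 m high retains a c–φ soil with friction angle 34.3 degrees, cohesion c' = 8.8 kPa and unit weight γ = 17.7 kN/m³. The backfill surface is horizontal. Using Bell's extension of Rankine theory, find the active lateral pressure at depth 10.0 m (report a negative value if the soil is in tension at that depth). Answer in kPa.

40.1 kPa

K_a = (1 − sin φ)/(1 + sin φ) = 0.2792.
σ_a = K_a γ z − 2c√K_a = 0.2792×17.7×10.0 − 2×8.8×0.5284 = 40.11 kPa.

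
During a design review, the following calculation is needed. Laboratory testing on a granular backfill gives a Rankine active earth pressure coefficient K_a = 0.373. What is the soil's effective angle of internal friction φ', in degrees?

K_a = tan²(45° − φ/2) ⇒ 45° − φ/2 = arctan(√0.373) = 31.41°.
φ = 2(45° − 31.41°) = 27.17°.

27.2°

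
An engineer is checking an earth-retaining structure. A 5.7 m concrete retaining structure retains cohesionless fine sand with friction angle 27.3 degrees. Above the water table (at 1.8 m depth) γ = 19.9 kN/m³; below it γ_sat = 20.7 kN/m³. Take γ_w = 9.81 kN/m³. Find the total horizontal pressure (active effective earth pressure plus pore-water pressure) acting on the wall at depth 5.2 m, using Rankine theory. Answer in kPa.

60.4 kPa

K_a = (1 − sin φ)/(1 + sin φ) = 0.3711.
γ' = 20.7 − 9.81 = 10.89 kN/m³.
Effective vertical stress at 5.2 m: σ'_v = 19.9×1.8 + 10.89×3.40 = 72.85 kPa.
σ'_h = K_a σ'_v = 0.3711 × 72.85 = 27.04 kPa; u = γ_w × 3.40 = 33.35 kPa.
Total σ_h = 27.04 + 33.35 = 60.39 kPa.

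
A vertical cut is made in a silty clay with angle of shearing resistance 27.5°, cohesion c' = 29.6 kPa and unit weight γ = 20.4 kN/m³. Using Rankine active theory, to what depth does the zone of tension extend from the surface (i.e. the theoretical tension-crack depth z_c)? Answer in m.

4.78 m

K_a = tan²(45° − 27.5°/2) = 0.3682; √K_a = 0.6068.
The active pressure is zero where K_a γ z = 2c√K_a, so z_c = 2c/(γ√K_a) = 2×29.6/(20.4×0.6068) = 4.782 m.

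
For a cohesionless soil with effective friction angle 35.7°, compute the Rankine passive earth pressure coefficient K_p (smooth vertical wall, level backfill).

3.80

K_p = (1 + sin φ)/(1 − sin φ) = tan²(45° + 35.7°/2) = 3.802.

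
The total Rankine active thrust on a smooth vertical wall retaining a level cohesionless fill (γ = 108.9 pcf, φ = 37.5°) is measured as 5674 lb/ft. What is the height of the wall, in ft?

K_a = 0.2432. P_a = ½ K_a γ H² ⇒ H = √(2P_a/(K_a γ)).
H = √(2×5674/(0.2432×108.9)) = 20.70 ft.

20.7 ft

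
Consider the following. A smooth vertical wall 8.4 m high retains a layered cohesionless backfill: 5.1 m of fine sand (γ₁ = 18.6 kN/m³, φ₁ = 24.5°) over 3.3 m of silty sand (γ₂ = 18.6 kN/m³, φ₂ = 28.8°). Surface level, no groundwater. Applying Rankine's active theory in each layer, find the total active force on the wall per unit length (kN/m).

245 kN/m

K_a1 = tan²(45°−24.5°/2) = 0.4137; K_a2 = tan²(45°−28.8°/2) = 0.3498.
Layer 1: σ at base = K_a1 γ₁ h₁ = 39.25 kPa; P₁ = ½×39.25×5.1 = 100.1.
Layer 2: σ_v at top = γ₁h₁ = 94.86; σ_h top = K_a2×94.86 = 33.18; σ_h base = K_a2×(94.86+18.6×3.3) = 54.65.
P₂ = ½(33.18+54.65)×3.3 = 144.9. Total P_a = 100.1+144.9 = 245.0 kN/m.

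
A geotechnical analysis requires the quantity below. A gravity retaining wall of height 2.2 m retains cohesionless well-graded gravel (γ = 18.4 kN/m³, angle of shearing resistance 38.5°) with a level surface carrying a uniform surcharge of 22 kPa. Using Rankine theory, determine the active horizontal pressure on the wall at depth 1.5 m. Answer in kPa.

11.5 kPa

K_a = (1 − sin φ)/(1 + sin φ) = 0.2327.
σ_v = γz + q = 18.4 × 1.5 + 22 = 49.60 kPa.
σ_h = K_a σ_v = 0.2327 × 49.60 = 11.54 kPa.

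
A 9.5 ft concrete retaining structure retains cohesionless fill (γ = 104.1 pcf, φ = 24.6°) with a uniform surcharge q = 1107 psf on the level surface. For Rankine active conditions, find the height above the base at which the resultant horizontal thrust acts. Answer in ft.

K_a = 0.4121.
Triangular part P₁ = ½K_aγH² = 1936 at H/3 = 3.167 ft; rectangular part P₂ = K_a q H = 4334 at H/2 = 4.750 ft.
ȳ = (P₁·3.167 + P₂·4.750)/(P₁+P₂) = 4.261 ft.

4.26 ft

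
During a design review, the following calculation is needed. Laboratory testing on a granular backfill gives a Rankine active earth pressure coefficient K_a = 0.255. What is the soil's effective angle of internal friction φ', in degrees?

K_a = tan²(45° − φ/2) ⇒ 45° − φ/2 = arctan(√0.255) = 26.79°.
φ = 2(45° − 26.79°) = 36.41°.

36.4°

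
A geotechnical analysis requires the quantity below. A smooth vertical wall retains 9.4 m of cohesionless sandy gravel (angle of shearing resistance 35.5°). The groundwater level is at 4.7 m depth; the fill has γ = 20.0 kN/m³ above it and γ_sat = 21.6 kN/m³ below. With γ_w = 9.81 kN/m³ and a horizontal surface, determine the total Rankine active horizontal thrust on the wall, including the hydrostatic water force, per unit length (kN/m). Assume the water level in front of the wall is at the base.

K_a = tan²(45° − φ/2) = 0.2653.
γ' = 21.6 − 9.81 = 11.79 kN/m³. Depth below WT = 4.7 m.
σ'_h at WT = K_a γ d_w = 24.93 kPa; at base = 24.93 + K_a γ' × 4.7 = 39.63 kPa.
P₁ (0–4.7 m) = ½×24.93×4.7 = 58.60. P₂ (4.7–9.4 m) = ½(24.93+39.63)×4.7 = 151.7.
P_w = ½ γ_w h₂² = 0.5×9.81×4.7² = 108.4. Total = 58.60+151.7+108.4 = 318.7 kN/m.

319 kN/m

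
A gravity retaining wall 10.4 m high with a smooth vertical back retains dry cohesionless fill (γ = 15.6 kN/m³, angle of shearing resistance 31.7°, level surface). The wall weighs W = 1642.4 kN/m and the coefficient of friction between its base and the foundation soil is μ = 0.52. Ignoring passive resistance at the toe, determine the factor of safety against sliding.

K_a = tan²(45° − 31.7°/2) = 0.3111.
P_a = ½K_aγH² = 0.5×0.3111×15.6×10.4² = 262.4 kN/m, acting at H/3 = 3.467 m above the base.
FS_sliding = μW / P_a = 0.52×1642.4 / 262.4 = 3.254.

3.25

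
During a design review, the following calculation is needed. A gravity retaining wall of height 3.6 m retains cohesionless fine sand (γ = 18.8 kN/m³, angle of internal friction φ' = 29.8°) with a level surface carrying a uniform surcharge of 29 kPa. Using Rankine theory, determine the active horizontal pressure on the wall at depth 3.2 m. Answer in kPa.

K_a = (1 − sin φ)/(1 + sin φ) = 0.3360.
σ_v = γz + q = 18.8 × 3.2 + 29 = 89.16 kPa.
σ_h = K_a σ_v = 0.3360 × 89.16 = 29.96 kPa.

30.0 kPa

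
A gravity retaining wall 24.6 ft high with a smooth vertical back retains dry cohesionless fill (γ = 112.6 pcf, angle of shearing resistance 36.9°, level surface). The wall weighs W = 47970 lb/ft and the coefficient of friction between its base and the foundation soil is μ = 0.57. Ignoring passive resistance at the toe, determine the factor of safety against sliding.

3.21

K_a = tan²(45° − 36.9°/2) = 0.2497.
P_a = ½K_aγH² = 0.5×0.2497×112.6×24.6² = 8506 lb/ft, acting at H/3 = 8.200 ft above the base.
FS_sliding = μW / P_a = 0.57×47970 / 8506 = 3.214.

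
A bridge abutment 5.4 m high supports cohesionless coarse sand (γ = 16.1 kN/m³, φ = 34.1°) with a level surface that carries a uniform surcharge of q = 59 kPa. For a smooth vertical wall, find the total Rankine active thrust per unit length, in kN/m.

156 kN/m

K_a = tan²(45° − φ/2) = 0.2815.
Soil triangle: ½ K_a γ H² = 0.5×0.2815×16.1×5.4² = 66.08 kN/m.
Surcharge rectangle: K_a q H = 0.2815×59×5.4 = 89.69 kN/m.
Total = 66.08 + 89.69 = 155.8 kN/m.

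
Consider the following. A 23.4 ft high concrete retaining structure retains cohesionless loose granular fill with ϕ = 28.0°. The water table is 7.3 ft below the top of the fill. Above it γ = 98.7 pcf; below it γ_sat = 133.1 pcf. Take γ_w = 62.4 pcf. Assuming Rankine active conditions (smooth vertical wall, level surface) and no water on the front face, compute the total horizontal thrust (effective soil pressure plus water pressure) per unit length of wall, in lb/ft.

K_a = tan²(45° − φ/2) = 0.3610.
γ' = 133.1 − 62.4 = 70.70 pcf. Depth below WT = 16.1 ft.
σ'_h at WT = K_a γ d_w = 260.1 psf; at base = 260.1 + K_a γ' × 16.1 = 671.1 psf.
P₁ (0–7.3 ft) = ½×260.1×7.3 = 949.5. P₂ (7.3–23.4 ft) = ½(260.1+671.1)×16.1 = 7496.
P_w = ½ γ_w h₂² = 0.5×62.4×16.1² = 8087. Total = 949.5+7496+8087 = 16530 lb/ft.

16500 lb/ft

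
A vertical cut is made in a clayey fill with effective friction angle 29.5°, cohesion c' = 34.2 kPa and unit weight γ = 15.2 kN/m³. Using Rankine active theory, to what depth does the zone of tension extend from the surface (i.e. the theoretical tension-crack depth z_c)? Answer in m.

7.72 m

K_a = tan²(45° − 29.5°/2) = 0.3401; √K_a = 0.5832.
The active pressure is zero where K_a γ z = 2c√K_a, so z_c = 2c/(γ√K_a) = 2×34.2/(15.2×0.5832) = 7.716 m.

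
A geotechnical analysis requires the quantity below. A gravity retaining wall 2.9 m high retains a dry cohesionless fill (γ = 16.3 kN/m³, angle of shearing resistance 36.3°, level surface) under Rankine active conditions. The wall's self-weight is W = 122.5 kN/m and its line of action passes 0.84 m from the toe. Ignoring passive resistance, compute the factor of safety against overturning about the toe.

6.06

K_a = tan²(45° − 36.3°/2) = 0.2563.
P_a = ½K_aγH² = 0.5×0.2563×16.3×2.9² = 17.57 kN/m, acting at H/3 = 0.9667 m above the base.
Overturning moment M_o = P_a × H/3 = 17.57 × 0.9667 = 16.98.
Resisting moment M_r = W × 0.84 = 122.5 × 0.84 = 102.9.
FS_overturning = M_r/M_o = 102.9/16.98 = 6.060.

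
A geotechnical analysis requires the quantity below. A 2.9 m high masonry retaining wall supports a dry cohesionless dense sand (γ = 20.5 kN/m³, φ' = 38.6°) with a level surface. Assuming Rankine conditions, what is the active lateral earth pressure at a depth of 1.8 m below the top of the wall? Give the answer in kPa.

K_a = (1 − sin φ)/(1 + sin φ) = 0.2316.
σ_h = K_a γ z = 0.2316 × 20.5 × 1.8 = 8.547 kPa.

8.55 kPa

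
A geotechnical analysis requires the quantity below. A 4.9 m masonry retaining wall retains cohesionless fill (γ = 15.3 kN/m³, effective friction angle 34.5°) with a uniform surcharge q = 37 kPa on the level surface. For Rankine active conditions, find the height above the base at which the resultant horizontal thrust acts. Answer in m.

2.04 m

K_a = 0.2768.
Triangular part P₁ = ½K_aγH² = 50.84 at H/3 = 1.633 m; rectangular part P₂ = K_a q H = 50.19 at H/2 = 2.450 m.
ȳ = (P₁·1.633 + P₂·2.450)/(P₁+P₂) = 2.039 m.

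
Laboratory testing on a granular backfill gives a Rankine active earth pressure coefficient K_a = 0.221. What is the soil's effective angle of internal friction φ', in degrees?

39.6°

K_a = tan²(45° − φ/2) ⇒ 45° − φ/2 = arctan(√0.221) = 25.18°.
φ = 2(45° − 25.18°) = 39.64°.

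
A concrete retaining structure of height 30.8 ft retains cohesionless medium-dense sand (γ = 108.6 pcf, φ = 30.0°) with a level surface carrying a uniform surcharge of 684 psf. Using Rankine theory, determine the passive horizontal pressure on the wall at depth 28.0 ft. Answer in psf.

11200 psf

K_p = (1 + sin φ)/(1 − sin φ) = 3.000.
σ_v = γz + q = 108.6 × 28.0 + 684 = 3725 psf.
σ_h = K_p σ_v = 3.000 × 3725 = 11170 psf.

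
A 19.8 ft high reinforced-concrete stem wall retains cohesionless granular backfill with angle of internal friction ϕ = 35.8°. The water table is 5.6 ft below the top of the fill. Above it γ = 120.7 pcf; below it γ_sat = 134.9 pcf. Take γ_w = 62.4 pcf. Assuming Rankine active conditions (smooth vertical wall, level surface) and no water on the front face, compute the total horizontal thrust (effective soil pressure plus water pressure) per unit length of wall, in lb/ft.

K_a = tan²(45° − φ/2) = 0.2619.
γ' = 134.9 − 62.4 = 72.50 pcf. Depth below WT = 14.2 ft.
σ'_h at WT = K_a γ d_w = 177.0 psf; at base = 177.0 + K_a γ' × 14.2 = 446.6 psf.
P₁ (0–5.6 ft) = ½×177.0×5.6 = 495.6. P₂ (5.6–19.8 ft) = ½(177.0+446.6)×14.2 = 4427.
P_w = ½ γ_w h₂² = 0.5×62.4×14.2² = 6291. Total = 495.6+4427+6291 = 11210 lb/ft.

11200 lb/ft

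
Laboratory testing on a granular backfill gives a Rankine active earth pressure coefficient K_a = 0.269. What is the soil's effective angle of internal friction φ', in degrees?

35.2°

K_a = tan²(45° − φ/2) ⇒ 45° − φ/2 = arctan(√0.269) = 27.41°.
φ = 2(45° − 27.41°) = 35.17°.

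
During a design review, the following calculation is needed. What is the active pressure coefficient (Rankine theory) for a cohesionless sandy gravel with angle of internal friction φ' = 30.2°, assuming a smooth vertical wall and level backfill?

K_a = tan²(45° − φ/2) = tan²(29.90°) = 0.3307.

0.331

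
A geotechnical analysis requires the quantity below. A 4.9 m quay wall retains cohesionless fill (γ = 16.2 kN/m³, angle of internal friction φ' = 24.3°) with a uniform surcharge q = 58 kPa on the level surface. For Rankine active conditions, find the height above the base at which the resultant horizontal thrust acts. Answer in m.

K_a = 0.4169.
Triangular part P₁ = ½K_aγH² = 81.08 at H/3 = 1.633 m; rectangular part P₂ = K_a q H = 118.5 at H/2 = 2.450 m.
ȳ = (P₁·1.633 + P₂·2.450)/(P₁+P₂) = 2.118 m.

2.12 m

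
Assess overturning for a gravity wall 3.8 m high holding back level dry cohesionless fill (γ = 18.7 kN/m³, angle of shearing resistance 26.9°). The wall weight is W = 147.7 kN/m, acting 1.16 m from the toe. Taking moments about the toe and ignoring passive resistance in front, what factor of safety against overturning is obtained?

2.66

K_a = tan²(45° − 26.9°/2) = 0.3770.
P_a = ½K_aγH² = 0.5×0.3770×18.7×3.8² = 50.90 kN/m, acting at H/3 = 1.267 m above the base.
Overturning moment M_o = P_a × H/3 = 50.90 × 1.267 = 64.47.
Resisting moment M_r = W × 1.16 = 147.7 × 1.16 = 171.3.
FS_overturning = M_r/M_o = 171.3/64.47 = 2.657.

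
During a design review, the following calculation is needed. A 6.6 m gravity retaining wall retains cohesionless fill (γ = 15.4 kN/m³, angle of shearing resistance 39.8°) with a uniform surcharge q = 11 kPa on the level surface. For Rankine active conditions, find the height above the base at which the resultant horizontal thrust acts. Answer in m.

2.40 m

K_a = 0.2194.
Triangular part P₁ = ½K_aγH² = 73.60 at H/3 = 2.200 m; rectangular part P₂ = K_a q H = 15.93 at H/2 = 3.300 m.
ȳ = (P₁·2.200 + P₂·3.300)/(P₁+P₂) = 2.396 m.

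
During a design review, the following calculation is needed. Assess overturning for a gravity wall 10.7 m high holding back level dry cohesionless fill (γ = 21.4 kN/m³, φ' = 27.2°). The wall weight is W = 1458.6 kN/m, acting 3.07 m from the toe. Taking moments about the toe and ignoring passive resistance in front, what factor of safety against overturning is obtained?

K_a = tan²(45° − 27.2°/2) = 0.3726.
P_a = ½K_aγH² = 0.5×0.3726×21.4×10.7² = 456.4 kN/m, acting at H/3 = 3.567 m above the base.
Overturning moment M_o = P_a × H/3 = 456.4 × 3.567 = 1628.
Resisting moment M_r = W × 3.07 = 1458.6 × 3.07 = 4478.
FS_overturning = M_r/M_o = 4478/1628 = 2.751.

2.75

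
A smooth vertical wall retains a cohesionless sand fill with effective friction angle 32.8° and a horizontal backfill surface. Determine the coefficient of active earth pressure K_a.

K_a = (1 − sin φ)/(1 + sin φ) = (1 − sin 32.8°)/(1 + sin 32.8°) = 0.2973.

0.297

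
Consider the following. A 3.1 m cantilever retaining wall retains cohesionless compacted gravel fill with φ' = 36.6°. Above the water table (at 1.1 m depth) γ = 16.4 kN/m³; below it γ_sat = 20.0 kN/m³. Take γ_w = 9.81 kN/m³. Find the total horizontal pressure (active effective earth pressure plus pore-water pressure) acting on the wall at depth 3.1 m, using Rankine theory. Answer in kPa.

K_a = (1 − sin φ)/(1 + sin φ) = 0.2530.
γ' = 20.0 − 9.81 = 10.19 kN/m³.
Effective vertical stress at 3.1 m: σ'_v = 16.4×1.1 + 10.19×2.00 = 38.42 kPa.
σ'_h = K_a σ'_v = 0.2530 × 38.42 = 9.719 kPa; u = γ_w × 2.00 = 19.62 kPa.
Total σ_h = 9.719 + 19.62 = 29.34 kPa.

29.3 kPa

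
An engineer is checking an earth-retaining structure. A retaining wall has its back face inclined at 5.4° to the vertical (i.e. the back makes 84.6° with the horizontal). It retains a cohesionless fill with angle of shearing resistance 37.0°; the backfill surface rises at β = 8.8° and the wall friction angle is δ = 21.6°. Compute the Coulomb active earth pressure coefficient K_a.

K_a = sin²(α+φ) / [sin²α · sin(α−δ) · (1 + √{sin(φ+δ)sin(φ−β) / (sin(α−δ)sin(α+β))})²].
With α = 84.6°, φ = 37.0°, δ = 21.6°, β = 8.8°: K_a = 0.2933.

0.293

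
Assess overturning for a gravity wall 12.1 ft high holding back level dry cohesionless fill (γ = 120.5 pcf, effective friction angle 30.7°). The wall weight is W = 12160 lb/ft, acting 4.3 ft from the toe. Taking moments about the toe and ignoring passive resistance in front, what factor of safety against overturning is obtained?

K_a = tan²(45° − 30.7°/2) = 0.3240.
P_a = ½K_aγH² = 0.5×0.3240×120.5×12.1² = 2858 lb/ft, acting at H/3 = 4.033 ft above the base.
Overturning moment M_o = P_a × H/3 = 2858 × 4.033 = 11530.
Resisting moment M_r = W × 4.3 = 12160 × 4.3 = 52290.
FS_overturning = M_r/M_o = 52290/11530 = 4.536.

4.54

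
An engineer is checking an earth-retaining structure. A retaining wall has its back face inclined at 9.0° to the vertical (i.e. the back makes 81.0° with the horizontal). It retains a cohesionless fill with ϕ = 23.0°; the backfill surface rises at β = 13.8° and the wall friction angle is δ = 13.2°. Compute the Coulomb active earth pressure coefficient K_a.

0.598

K_a = sin²(α+φ) / [sin²α · sin(α−δ) · (1 + √{sin(φ+δ)sin(φ−β) / (sin(α−δ)sin(α+β))})²].
With α = 81.0°, φ = 23.0°, δ = 13.2°, β = 13.8°: K_a = 0.5983.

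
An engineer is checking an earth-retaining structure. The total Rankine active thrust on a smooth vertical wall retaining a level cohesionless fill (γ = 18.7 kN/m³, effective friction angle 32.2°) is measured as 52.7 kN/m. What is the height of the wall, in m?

K_a = 0.3047. P_a = ½ K_a γ H² ⇒ H = √(2P_a/(K_a γ)).
H = √(2×52.7/(0.3047×18.7)) = 4.301 m.

4.30 m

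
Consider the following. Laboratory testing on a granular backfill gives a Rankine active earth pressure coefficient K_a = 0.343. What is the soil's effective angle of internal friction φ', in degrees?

K_a = tan²(45° − φ/2) ⇒ 45° − φ/2 = arctan(√0.343) = 30.36°.
φ = 2(45° − 30.36°) = 29.29°.

29.3°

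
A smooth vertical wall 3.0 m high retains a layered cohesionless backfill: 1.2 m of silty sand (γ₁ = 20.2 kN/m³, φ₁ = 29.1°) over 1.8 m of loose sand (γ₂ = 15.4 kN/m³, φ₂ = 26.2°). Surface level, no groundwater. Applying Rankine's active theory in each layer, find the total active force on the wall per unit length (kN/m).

31.6 kN/m

K_a1 = tan²(45°−29.1°/2) = 0.3456; K_a2 = tan²(45°−26.2°/2) = 0.3874.
Layer 1: σ at base = K_a1 γ₁ h₁ = 8.377 kPa; P₁ = ½×8.377×1.2 = 5.026.
Layer 2: σ_v at top = γ₁h₁ = 24.24; σ_h top = K_a2×24.24 = 9.391; σ_h base = K_a2×(24.24+15.4×1.8) = 20.13.
P₂ = ½(9.391+20.13)×1.8 = 26.57. Total P_a = 5.026+26.57 = 31.60 kN/m.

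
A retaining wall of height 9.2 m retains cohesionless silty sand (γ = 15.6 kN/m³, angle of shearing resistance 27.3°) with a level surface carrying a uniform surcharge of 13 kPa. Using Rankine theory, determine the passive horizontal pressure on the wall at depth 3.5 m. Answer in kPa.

K_p = (1 + sin φ)/(1 − sin φ) = 2.694.
σ_v = γz + q = 15.6 × 3.5 + 13 = 67.60 kPa.
σ_h = K_p σ_v = 2.694 × 67.60 = 182.1 kPa.

182 kPa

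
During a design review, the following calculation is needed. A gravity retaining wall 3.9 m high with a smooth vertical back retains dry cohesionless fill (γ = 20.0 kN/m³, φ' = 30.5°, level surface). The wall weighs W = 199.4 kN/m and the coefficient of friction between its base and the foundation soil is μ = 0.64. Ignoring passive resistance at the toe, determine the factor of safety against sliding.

2.57

K_a = tan²(45° − 30.5°/2) = 0.3267.
P_a = ½K_aγH² = 0.5×0.3267×20.0×3.9² = 49.69 kN/m, acting at H/3 = 1.300 m above the base.
FS_sliding = μW / P_a = 0.64×199.4 / 49.69 = 2.568.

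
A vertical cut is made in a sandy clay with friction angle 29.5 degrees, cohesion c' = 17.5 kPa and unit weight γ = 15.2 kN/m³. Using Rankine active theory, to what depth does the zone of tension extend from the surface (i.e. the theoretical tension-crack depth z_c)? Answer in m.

3.95 m

K_a = tan²(45° − 29.5°/2) = 0.3401; √K_a = 0.5832.
The active pressure is zero where K_a γ z = 2c√K_a, so z_c = 2c/(γ√K_a) = 2×17.5/(15.2×0.5832) = 3.948 m.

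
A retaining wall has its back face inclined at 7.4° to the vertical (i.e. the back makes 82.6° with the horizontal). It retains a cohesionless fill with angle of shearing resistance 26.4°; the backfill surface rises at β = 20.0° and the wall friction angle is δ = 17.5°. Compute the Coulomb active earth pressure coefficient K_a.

0.597

K_a = sin²(α+φ) / [sin²α · sin(α−δ) · (1 + √{sin(φ+δ)sin(φ−β) / (sin(α−δ)sin(α+β))})²].
With α = 82.6°, φ = 26.4°, δ = 17.5°, β = 20.0°: K_a = 0.5972.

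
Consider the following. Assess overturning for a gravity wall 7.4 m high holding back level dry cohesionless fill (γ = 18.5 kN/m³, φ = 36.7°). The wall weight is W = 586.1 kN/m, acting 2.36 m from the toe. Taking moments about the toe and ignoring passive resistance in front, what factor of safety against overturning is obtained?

K_a = tan²(45° − 36.7°/2) = 0.2519.
P_a = ½K_aγH² = 0.5×0.2519×18.5×7.4² = 127.6 kN/m, acting at H/3 = 2.467 m above the base.
Overturning moment M_o = P_a × H/3 = 127.6 × 2.467 = 314.7.
Resisting moment M_r = W × 2.36 = 586.1 × 2.36 = 1383.
FS_overturning = M_r/M_o = 1383/314.7 = 4.396.

4.40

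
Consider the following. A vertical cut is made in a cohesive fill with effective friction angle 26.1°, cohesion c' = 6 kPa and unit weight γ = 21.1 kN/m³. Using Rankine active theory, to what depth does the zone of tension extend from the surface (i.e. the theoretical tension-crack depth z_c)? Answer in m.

0.912 m

K_a = tan²(45° − 26.1°/2) = 0.3889; √K_a = 0.6237.
The active pressure is zero where K_a γ z = 2c√K_a, so z_c = 2c/(γ√K_a) = 2×6/(21.1×0.6237) = 0.9119 m.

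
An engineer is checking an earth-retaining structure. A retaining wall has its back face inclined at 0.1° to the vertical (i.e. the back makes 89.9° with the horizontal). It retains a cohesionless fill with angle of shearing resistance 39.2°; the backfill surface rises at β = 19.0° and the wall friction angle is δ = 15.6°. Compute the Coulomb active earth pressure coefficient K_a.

0.258

K_a = sin²(α+φ) / [sin²α · sin(α−δ) · (1 + √{sin(φ+δ)sin(φ−β) / (sin(α−δ)sin(α+β))})²].
With α = 89.9°, φ = 39.2°, δ = 15.6°, β = 19.0°: K_a = 0.2582.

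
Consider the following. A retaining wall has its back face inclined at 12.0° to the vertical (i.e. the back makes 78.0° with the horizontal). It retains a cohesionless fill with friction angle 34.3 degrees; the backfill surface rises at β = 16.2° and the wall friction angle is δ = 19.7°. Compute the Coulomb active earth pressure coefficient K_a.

K_a = sin²(α+φ) / [sin²α · sin(α−δ) · (1 + √{sin(φ+δ)sin(φ−β) / (sin(α−δ)sin(α+β))})²].
With α = 78.0°, φ = 34.3°, δ = 19.7°, β = 16.2°: K_a = 0.4410.

0.441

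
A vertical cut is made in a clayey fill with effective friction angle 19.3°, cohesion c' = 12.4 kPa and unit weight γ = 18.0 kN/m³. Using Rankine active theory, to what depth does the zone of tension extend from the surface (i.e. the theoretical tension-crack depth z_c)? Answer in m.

K_a = tan²(45° − 19.3°/2) = 0.5032; √K_a = 0.7094.
The active pressure is zero where K_a γ z = 2c√K_a, so z_c = 2c/(γ√K_a) = 2×12.4/(18.0×0.7094) = 1.942 m.

1.94 m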